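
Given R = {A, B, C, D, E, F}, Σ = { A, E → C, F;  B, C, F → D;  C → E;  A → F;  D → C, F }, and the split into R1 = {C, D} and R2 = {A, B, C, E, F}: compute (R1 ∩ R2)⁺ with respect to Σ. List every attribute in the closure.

C, E

R1 ∩ R2 = {C}.
C → E applies, adding E
Closure: {C, E}.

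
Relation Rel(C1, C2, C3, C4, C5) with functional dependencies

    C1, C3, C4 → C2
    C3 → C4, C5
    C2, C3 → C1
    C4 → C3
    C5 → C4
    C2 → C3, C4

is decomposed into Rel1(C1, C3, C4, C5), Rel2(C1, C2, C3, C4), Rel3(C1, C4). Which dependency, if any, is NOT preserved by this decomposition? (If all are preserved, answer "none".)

none

C1, C3, C4 → C2 lies within Rel2.
C3 → C4, C5 lies within Rel1.
C2, C3 → C1 lies within Rel2.
C4 → C3 lies within Rel1.
C5 → C4 lies within Rel1.
C2 → C3, C4 lies within Rel2.
Every dependency is enforceable on the fragments, so the decomposition is dependency-preserving.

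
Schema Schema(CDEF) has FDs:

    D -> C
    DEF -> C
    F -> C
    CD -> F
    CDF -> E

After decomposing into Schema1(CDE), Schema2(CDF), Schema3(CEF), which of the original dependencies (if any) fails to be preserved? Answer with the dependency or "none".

none

D → C lies within Schema1.
DEF → C: restricted closure across fragments reaches C.
F → C lies within Schema2.
CD → F lies within Schema2.
CDF → E: restricted closure across fragments reaches E.
Every dependency is enforceable on the fragments, so the decomposition is dependency-preserving.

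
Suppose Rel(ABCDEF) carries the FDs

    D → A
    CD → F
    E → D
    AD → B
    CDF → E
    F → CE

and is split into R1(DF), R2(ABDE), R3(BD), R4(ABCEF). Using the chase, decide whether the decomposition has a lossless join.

Chase test. Columns are ABCDEF; row i has aⱼ where attribute j ∈ Ri, else bᵢⱼ.
Initial tableau (one row per fragment):
  row 1: b11 b12 b13 a4 b15 a6
  row 2: a1 a2 b23 a4 a5 b26
  row 3: b31 a2 b33 a4 b35 b36
  row 4: a1 a2 a3 b44 a5 a6
Rows 1 and 2 agree on D; apply D→A and equate their A entries.
Rows 1 and 3 agree on D; apply D→A and equate their A entries.
Rows 2 and 4 agree on E; apply E→D and equate their D entries.
Rows 1 and 2 agree on AD; apply AD→B and equate their B entries.
Rows 1 and 4 agree on F; apply F→CE and equate their CE entries.
Row 1 is now all distinguished symbols — the join is lossless.

Yes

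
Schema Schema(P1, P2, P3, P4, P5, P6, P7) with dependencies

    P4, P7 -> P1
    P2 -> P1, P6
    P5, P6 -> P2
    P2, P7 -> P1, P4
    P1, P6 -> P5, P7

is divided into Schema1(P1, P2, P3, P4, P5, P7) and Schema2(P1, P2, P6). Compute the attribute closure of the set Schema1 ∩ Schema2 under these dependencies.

Schema1 ∩ Schema2 = {P1, P2}.
P2 → P1, P6 applies, adding P6
P1, P6 → P5, P7 applies, adding P5, P7
P2, P7 → P1, P4 applies, adding P4
Closure: {P1, P2, P4, P5, P6, P7}.

P1, P2, P4, P5, P6, P7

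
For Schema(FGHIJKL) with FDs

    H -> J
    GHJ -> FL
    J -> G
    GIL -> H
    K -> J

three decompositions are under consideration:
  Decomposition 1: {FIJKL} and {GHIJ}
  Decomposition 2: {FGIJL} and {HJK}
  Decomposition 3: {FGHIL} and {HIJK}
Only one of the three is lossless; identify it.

Decomposition 1: common = {IJ}, closure = {GIJ} → lossy.
Decomposition 2: common = {J}, closure = {GJ} → lossy.
Decomposition 3: common = {HI}, closure = {FGHIJL} → lossless.

Decomposition 3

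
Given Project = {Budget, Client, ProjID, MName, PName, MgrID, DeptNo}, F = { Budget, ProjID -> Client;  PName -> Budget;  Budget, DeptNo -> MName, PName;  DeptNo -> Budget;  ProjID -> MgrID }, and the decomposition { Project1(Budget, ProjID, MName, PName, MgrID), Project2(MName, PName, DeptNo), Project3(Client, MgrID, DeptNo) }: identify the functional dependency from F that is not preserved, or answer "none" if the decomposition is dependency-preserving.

Check Budget, ProjID → Client: no single fragment contains all of {Budget, Client, ProjID}, and the restricted closure of {Budget, ProjID} across the fragments never reaches {Client}.
PName → Budget is preserved.
Budget, DeptNo → MName, PName is preserved.
DeptNo → Budget is preserved.
ProjID → MgrID is preserved.

Budget, ProjID -> Client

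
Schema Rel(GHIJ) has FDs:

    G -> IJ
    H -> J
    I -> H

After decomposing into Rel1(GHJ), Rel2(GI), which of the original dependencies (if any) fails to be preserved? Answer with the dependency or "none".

I -> H

Check I → H: no single fragment contains all of {HI}, and the restricted closure of {I} across the fragments never reaches {H}.
G → IJ is preserved.
H → J is preserved.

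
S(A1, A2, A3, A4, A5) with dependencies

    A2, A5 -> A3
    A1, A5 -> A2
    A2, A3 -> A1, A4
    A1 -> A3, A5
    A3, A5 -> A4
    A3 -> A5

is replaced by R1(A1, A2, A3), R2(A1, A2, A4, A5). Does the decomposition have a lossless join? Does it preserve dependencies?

Lossless test: (A1, A2)⁺ = {A1, A2, A3, A4, A5}, which contains all of one fragment — lossless.
Dependency preservation: the restricted closure of {A3, A5} across the fragments never reaches {A4}, so A3, A5 → A4 cannot be enforced without a join — not preserved.

lossless but not dependency-preserving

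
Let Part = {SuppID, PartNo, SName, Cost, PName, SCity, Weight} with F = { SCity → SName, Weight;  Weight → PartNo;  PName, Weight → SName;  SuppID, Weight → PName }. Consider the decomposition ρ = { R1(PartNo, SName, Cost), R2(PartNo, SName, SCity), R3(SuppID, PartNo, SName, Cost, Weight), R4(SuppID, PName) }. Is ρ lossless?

Chase test. Columns are SuppID, PartNo, SName, Cost, PName, SCity, Weight; row i has aⱼ where attribute j ∈ Ri, else bᵢⱼ.
Initial tableau (one row per fragment):
  row 1: b11 a2 a3 a4 b15 b16 b17
  row 2: b21 a2 a3 b24 b25 a6 b27
  row 3: a1 a2 a3 a4 b35 b36 a7
  row 4: a1 b42 b43 b44 a5 b46 b47
No row becomes fully distinguished — the join is lossy.

No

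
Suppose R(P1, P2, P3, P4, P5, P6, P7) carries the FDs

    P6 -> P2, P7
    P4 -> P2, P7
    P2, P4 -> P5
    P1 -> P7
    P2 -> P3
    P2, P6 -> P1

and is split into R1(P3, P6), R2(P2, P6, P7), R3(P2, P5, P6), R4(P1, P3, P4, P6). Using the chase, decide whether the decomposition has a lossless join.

No

Chase test. Columns are P1, P2, P3, P4, P5, P6, P7; row i has aⱼ where attribute j ∈ Ri, else bᵢⱼ.
Initial tableau (one row per fragment):
  row 1: b11 b12 a3 b14 b15 a6 b17
  row 2: b21 a2 b23 b24 b25 a6 a7
  row 3: b31 a2 b33 b34 a5 a6 b37
  row 4: a1 b42 a3 a4 b45 a6 b47
Rows 1 and 2 agree on P6; apply P6→P2, P7 and equate their P2, P7 entries.
Rows 1 and 3 agree on P6; apply P6→P2, P7 and equate their P2, P7 entries.
Rows 1 and 4 agree on P6; apply P6→P2, P7 and equate their P2, P7 entries.
Rows 1 and 2 agree on P2; apply P2→P3 and equate their P3 entries.
Rows 1 and 3 agree on P2; apply P2→P3 and equate their P3 entries.
Rows 1 and 2 agree on P2, P6; apply P2, P6→P1 and equate their P1 entries.
Rows 1 and 3 agree on P2, P6; apply P2, P6→P1 and equate their P1 entries.
Rows 1 and 4 agree on P2, P6; apply P2, P6→P1 and equate their P1 entries.
No row becomes fully distinguished — the join is lossy.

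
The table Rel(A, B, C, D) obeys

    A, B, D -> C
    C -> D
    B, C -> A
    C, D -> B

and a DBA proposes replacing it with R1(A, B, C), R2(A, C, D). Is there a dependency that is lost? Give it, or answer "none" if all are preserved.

A, B, D -> C

Check A, B, D → C: no single fragment contains all of {A, B, C, D}, and the restricted closure of {A, B, D} across the fragments never reaches {C}.
C → D is preserved.
B, C → A is preserved.
C, D → B is preserved.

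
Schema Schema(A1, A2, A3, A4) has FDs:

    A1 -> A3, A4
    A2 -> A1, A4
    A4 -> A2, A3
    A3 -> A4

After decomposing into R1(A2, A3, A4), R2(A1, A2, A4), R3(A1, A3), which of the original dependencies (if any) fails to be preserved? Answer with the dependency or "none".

A1 → A3, A4: restricted closure across fragments reaches A3, A4.
A2 → A1, A4 lies within R2.
A4 → A2, A3 lies within R1.
A3 → A4 lies within R1.
Every dependency is enforceable on the fragments, so the decomposition is dependency-preserving.

none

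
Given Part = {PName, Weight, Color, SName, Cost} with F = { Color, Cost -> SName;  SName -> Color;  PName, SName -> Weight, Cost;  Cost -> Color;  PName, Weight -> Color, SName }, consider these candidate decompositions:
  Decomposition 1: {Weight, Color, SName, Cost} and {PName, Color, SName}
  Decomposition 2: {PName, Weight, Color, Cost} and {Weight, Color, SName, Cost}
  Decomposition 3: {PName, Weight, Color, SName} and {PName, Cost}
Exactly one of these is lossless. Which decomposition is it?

Decomposition 2

Decomposition 1: common = {Color, SName}, closure = {Color, SName} → lossy.
Decomposition 2: common = {Weight, Color, Cost}, closure = {Weight, Color, SName, Cost} → lossless.
Decomposition 3: common = {PName}, closure = {PName} → lossy.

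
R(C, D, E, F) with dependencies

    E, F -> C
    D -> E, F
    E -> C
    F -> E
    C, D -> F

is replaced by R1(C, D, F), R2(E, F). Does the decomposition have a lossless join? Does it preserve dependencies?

lossless but not dependency-preserving

Lossless test: (F)⁺ = {C, E, F}, which contains all of one fragment — lossless.
Dependency preservation: the restricted closure of {E} across the fragments never reaches {C}, so E → C cannot be enforced without a join — not preserved.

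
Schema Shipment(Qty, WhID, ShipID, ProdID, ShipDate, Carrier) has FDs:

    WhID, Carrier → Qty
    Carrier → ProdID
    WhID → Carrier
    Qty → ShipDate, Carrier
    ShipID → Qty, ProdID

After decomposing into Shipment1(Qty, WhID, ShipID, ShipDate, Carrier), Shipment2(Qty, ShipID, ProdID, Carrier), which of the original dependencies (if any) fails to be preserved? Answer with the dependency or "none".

WhID, Carrier → Qty lies within Shipment1.
Carrier → ProdID lies within Shipment2.
WhID → Carrier lies within Shipment1.
Qty → ShipDate, Carrier lies within Shipment1.
ShipID → Qty, ProdID lies within Shipment2.
Every dependency is enforceable on the fragments, so the decomposition is dependency-preserving.

none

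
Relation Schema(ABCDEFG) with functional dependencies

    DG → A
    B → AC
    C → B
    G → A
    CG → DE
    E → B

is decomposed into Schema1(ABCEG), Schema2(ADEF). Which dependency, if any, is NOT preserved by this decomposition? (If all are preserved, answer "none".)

CG → DE

Check CG → DE: no single fragment contains all of {CDEG}, and the restricted closure of {CG} across the fragments never reaches {DE}.
DG → A is preserved.
B → AC is preserved.
C → B is preserved.
G → A is preserved.
E → B is preserved.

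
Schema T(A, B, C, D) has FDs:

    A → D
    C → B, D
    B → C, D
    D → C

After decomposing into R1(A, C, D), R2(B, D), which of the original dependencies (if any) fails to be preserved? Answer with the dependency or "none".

none

A → D lies within R1.
C → B, D: restricted closure across fragments reaches B, D.
B → C, D: restricted closure across fragments reaches C, D.
D → C lies within R1.
Every dependency is enforceable on the fragments, so the decomposition is dependency-preserving.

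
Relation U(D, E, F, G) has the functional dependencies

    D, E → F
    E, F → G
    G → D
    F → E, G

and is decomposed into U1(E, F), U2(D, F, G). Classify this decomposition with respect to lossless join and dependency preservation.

lossless but not dependency-preserving

Lossless test: (F)⁺ = {D, E, F, G}, which contains all of one fragment — lossless.
Dependency preservation: the restricted closure of {D, E} across the fragments never reaches {F}, so D, E → F cannot be enforced without a join — not preserved.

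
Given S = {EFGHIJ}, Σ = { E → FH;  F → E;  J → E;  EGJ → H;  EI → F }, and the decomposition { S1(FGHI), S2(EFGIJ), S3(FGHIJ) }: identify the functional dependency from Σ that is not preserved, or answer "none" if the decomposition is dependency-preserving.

E → FH: restricted closure across fragments reaches FH.
F → E lies within S2.
J → E lies within S2.
EGJ → H: restricted closure across fragments reaches H.
EI → F lies within S2.
Every dependency is enforceable on the fragments, so the decomposition is dependency-preserving.

none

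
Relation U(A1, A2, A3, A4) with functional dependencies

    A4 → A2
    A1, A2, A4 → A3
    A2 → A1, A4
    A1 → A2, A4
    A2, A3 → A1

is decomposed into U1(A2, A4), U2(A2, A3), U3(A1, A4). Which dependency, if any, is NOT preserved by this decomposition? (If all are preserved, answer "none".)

none

A4 → A2 lies within U1.
A1, A2, A4 → A3: restricted closure across fragments reaches A3.
A2 → A1, A4: restricted closure across fragments reaches A1, A4.
A1 → A2, A4: restricted closure across fragments reaches A2, A4.
A2, A3 → A1: restricted closure across fragments reaches A1.
Every dependency is enforceable on the fragments, so the decomposition is dependency-preserving.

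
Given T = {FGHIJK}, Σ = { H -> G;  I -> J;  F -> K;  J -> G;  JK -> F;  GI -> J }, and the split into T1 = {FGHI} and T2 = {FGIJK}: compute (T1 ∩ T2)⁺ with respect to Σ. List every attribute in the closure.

FGIJK

T1 ∩ T2 = {FGI}.
I → J applies, adding J
F → K applies, adding K
Closure: {FGIJK}.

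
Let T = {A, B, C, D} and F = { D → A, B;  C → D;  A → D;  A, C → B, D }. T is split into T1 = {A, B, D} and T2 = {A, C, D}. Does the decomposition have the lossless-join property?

Common attributes: T1 ∩ T2 = {A, D}.
Closure of {A, D}: D → A, B applies, adding B. So (A, D)⁺ = {A, B, D}.
This closure contains every attribute of T1, so T1 ∩ T2 → T1. The join is lossless.

Yes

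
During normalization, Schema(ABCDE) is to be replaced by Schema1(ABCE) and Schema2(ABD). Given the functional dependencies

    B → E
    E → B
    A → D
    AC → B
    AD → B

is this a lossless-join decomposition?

Common attributes: Schema1 ∩ Schema2 = {AB}.
Closure of {AB}: B → E applies, adding E; A → D applies, adding D. So (AB)⁺ = {ABDE}.
This closure contains every attribute of Schema2, so Schema1 ∩ Schema2 → Schema2. The join is lossless.

Yes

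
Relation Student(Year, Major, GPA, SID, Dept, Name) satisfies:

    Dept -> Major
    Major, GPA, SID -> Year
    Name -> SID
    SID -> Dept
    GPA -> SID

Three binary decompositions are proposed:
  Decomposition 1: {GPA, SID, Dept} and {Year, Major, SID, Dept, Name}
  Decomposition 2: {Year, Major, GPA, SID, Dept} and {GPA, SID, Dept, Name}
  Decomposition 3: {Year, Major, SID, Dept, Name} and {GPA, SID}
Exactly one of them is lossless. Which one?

Decomposition 1: common = {SID, Dept}, closure = {Major, SID, Dept} → lossy.
Decomposition 2: common = {GPA, SID, Dept}, closure = {Year, Major, GPA, SID, Dept} → lossless.
Decomposition 3: common = {SID}, closure = {Major, SID, Dept} → lossy.

Decomposition 2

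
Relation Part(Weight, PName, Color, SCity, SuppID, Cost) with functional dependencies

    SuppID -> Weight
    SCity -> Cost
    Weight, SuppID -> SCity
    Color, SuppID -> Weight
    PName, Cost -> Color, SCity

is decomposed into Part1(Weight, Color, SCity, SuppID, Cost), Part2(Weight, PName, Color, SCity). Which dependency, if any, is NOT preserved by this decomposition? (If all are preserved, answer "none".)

PName, Cost -> Color, SCity

Check PName, Cost → Color, SCity: no single fragment contains all of {PName, Color, SCity, Cost}, and the restricted closure of {PName, Cost} across the fragments never reaches {Color, SCity}.
SuppID → Weight is preserved.
SCity → Cost is preserved.
Weight, SuppID → SCity is preserved.
Color, SuppID → Weight is preserved.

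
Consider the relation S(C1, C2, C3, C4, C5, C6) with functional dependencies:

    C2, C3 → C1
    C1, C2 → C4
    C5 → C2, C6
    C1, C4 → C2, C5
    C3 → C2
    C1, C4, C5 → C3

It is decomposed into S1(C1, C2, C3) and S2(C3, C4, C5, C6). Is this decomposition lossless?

Common attributes: S1 ∩ S2 = {C3}.
Closure of {C3}: C3 → C2 applies, adding C2; C2, C3 → C1 applies, adding C1; C1, C2 → C4 applies, adding C4; C1, C4 → C2, C5 applies, adding C5; C5 → C2, C6 applies, adding C6. So (C3)⁺ = {C1, C2, C3, C4, C5, C6}.
This closure contains every attribute of S1, so S1 ∩ S2 → S1. The join is lossless.

Yes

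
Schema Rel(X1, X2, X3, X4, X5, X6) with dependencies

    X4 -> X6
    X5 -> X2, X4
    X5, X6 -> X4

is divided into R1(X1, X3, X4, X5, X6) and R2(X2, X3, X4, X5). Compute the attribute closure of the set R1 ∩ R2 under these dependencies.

R1 ∩ R2 = {X3, X4, X5}.
X4 → X6 applies, adding X6
X5 → X2, X4 applies, adding X2
Closure: {X2, X3, X4, X5, X6}.

X2, X3, X4, X5, X6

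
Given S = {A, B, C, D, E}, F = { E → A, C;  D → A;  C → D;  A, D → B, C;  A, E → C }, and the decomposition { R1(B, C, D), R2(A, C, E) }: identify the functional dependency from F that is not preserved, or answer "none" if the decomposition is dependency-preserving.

none

E → A, C lies within R2.
D → A: restricted closure across fragments reaches A.
C → D lies within R1.
A, D → B, C: restricted closure across fragments reaches B, C.
A, E → C lies within R2.
Every dependency is enforceable on the fragments, so the decomposition is dependency-preserving.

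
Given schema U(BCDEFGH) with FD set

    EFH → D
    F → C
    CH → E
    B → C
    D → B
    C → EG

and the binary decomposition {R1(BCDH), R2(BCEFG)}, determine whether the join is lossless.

Common attributes: R1 ∩ R2 = {BC}.
Closure of {BC}: C → EG applies, adding EG. So (BC)⁺ = {BCEG}.
The closure contains neither all of R1 = {BCDH} nor all of R2 = {BCEFG}, so the common attributes are not a superkey of either fragment. The join is lossy.

No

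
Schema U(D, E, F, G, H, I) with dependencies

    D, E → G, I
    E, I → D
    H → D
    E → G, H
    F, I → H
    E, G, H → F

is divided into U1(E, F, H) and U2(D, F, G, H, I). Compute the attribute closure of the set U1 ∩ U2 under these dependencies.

D, F, H

U1 ∩ U2 = {F, H}.
H → D applies, adding D
Closure: {D, F, H}.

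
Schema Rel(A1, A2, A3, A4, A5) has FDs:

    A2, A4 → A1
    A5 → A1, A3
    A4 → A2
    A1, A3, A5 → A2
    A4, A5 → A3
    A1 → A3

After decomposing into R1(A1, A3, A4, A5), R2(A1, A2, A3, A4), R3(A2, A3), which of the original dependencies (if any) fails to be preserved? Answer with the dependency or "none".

Check A1, A3, A5 → A2: no single fragment contains all of {A1, A2, A3, A5}, and the restricted closure of {A1, A3, A5} across the fragments never reaches {A2}.
A2, A4 → A1 is preserved.
A5 → A1, A3 is preserved.
A4 → A2 is preserved.
A4, A5 → A3 is preserved.
A1 → A3 is preserved.

A1, A3, A5 → A2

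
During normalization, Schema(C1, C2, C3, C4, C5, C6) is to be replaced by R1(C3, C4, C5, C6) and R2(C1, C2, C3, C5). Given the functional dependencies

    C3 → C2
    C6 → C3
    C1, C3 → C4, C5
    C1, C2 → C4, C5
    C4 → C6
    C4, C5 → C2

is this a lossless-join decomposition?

No

Common attributes: R1 ∩ R2 = {C3, C5}.
Closure of {C3, C5}: C3 → C2 applies, adding C2. So (C3, C5)⁺ = {C2, C3, C5}.
The closure contains neither all of R1 = {C3, C4, C5, C6} nor all of R2 = {C1, C2, C3, C5}, so the common attributes are not a superkey of either fragment. The join is lossy.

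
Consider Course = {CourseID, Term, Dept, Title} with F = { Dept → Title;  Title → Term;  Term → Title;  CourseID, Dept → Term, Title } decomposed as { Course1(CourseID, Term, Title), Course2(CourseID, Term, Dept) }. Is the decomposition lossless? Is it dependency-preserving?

Lossless test: (CourseID, Term)⁺ = {CourseID, Term, Title}, which contains all of one fragment — lossless.
Dependency preservation: Dept → Title; CourseID, Dept → Term, Title are not contained in any single fragment, but the restricted closure of each left-hand side across the fragments still reaches the right-hand side; the remaining FDs each lie inside some fragment. All dependencies are preserved.

lossless and dependency-preserving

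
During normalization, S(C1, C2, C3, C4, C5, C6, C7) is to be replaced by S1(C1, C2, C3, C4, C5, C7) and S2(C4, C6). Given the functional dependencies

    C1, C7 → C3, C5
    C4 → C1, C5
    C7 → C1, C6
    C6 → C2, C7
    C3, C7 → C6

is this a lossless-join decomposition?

No

Common attributes: S1 ∩ S2 = {C4}.
Closure of {C4}: C4 → C1, C5 applies, adding C1, C5. So (C4)⁺ = {C1, C4, C5}.
The closure contains neither all of S1 = {C1, C2, C3, C4, C5, C7} nor all of S2 = {C4, C6}, so the common attributes are not a superkey of either fragment. The join is lossy.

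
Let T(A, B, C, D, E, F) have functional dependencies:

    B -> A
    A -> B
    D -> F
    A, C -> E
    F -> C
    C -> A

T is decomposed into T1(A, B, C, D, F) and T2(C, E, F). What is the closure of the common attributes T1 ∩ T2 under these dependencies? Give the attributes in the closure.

A, B, C, E, F

T1 ∩ T2 = {C, F}.
C → A applies, adding A
A → B applies, adding B
A, C → E applies, adding E
Closure: {A, B, C, E, F}.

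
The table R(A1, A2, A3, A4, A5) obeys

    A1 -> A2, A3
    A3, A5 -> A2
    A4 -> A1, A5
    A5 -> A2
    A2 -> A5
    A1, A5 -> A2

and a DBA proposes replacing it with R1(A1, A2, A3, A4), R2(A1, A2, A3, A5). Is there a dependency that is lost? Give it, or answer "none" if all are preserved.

A1 → A2, A3 lies within R1.
A3, A5 → A2 lies within R2.
A4 → A1, A5: restricted closure across fragments reaches A1, A5.
A5 → A2 lies within R2.
A2 → A5 lies within R2.
A1, A5 → A2 lies within R2.
Every dependency is enforceable on the fragments, so the decomposition is dependency-preserving.

none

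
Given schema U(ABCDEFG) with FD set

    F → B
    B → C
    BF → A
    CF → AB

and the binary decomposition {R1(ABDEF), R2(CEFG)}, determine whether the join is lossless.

Common attributes: R1 ∩ R2 = {EF}.
Closure of {EF}: F → B applies, adding B; B → C applies, adding C; BF → A applies, adding A. So (EF)⁺ = {ABCEF}.
The closure contains neither all of R1 = {ABDEF} nor all of R2 = {CEFG}, so the common attributes are not a superkey of either fragment. The join is lossy.

No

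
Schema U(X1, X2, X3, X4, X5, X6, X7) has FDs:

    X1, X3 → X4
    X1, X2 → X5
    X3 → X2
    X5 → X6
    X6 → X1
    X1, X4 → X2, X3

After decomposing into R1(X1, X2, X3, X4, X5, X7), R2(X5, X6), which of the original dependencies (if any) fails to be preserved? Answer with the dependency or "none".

X6 → X1

Check X6 → X1: no single fragment contains all of {X1, X6}, and the restricted closure of {X6} across the fragments never reaches {X1}.
X1, X3 → X4 is preserved.
X1, X2 → X5 is preserved.
X3 → X2 is preserved.
X5 → X6 is preserved.
X1, X4 → X2, X3 is preserved.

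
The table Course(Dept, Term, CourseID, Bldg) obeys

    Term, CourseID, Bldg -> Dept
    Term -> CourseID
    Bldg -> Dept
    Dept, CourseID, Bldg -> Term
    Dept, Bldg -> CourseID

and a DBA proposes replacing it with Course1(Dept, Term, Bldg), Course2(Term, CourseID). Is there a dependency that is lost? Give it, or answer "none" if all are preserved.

none

Term, CourseID, Bldg → Dept: restricted closure across fragments reaches Dept.
Term → CourseID lies within Course2.
Bldg → Dept lies within Course1.
Dept, CourseID, Bldg → Term: restricted closure across fragments reaches Term.
Dept, Bldg → CourseID: restricted closure across fragments reaches CourseID.
Every dependency is enforceable on the fragments, so the decomposition is dependency-preserving.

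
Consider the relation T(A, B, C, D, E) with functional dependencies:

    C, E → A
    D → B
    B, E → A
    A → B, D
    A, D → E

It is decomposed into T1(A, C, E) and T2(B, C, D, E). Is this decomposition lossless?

Yes

Common attributes: T1 ∩ T2 = {C, E}.
Closure of {C, E}: C, E → A applies, adding A; A → B, D applies, adding B, D. So (C, E)⁺ = {A, B, C, D, E}.
This closure contains every attribute of T1, so T1 ∩ T2 → T1. The join is lossless.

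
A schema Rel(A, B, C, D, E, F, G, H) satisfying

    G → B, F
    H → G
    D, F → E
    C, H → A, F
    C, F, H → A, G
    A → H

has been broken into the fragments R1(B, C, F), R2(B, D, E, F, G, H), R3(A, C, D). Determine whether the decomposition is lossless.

No

Chase test. Columns are A, B, C, D, E, F, G, H; row i has aⱼ where attribute j ∈ Ri, else bᵢⱼ.
Initial tableau (one row per fragment):
  row 1: b11 a2 a3 b14 b15 a6 b17 b18
  row 2: b21 a2 b23 a4 a5 a6 a7 a8
  row 3: a1 b32 a3 a4 b35 b36 b37 b38
No row becomes fully distinguished — the join is lossy.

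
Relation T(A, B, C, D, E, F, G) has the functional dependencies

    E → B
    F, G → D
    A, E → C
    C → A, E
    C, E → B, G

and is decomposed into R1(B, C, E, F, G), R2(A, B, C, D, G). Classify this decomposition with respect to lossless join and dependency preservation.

lossy and not dependency-preserving

Lossless test: (B, C, G)⁺ = {A, B, C, E, G}, which is a superkey of neither fragment — lossy.
Dependency preservation: the restricted closure of {F, G} across the fragments never reaches {D}, so F, G → D cannot be enforced without a join — not preserved.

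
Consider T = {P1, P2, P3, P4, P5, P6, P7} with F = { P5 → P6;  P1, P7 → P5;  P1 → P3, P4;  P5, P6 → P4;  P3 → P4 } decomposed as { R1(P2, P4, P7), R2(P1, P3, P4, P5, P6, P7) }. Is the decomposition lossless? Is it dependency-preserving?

lossy but dependency-preserving

Lossless test: (P4, P7)⁺ = {P4, P7}, which is a superkey of neither fragment — lossy.
Dependency preservation: every FD's attributes lie within a single fragment, so each can be enforced locally — preserved.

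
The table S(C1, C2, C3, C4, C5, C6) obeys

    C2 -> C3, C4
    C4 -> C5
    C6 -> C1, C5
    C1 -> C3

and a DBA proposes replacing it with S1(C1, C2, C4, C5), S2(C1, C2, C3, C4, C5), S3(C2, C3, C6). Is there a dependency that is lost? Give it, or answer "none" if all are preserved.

C6 -> C1, C5

Check C6 → C1, C5: no single fragment contains all of {C1, C5, C6}, and the restricted closure of {C6} across the fragments never reaches {C1, C5}.
C2 → C3, C4 is preserved.
C4 → C5 is preserved.
C1 → C3 is preserved.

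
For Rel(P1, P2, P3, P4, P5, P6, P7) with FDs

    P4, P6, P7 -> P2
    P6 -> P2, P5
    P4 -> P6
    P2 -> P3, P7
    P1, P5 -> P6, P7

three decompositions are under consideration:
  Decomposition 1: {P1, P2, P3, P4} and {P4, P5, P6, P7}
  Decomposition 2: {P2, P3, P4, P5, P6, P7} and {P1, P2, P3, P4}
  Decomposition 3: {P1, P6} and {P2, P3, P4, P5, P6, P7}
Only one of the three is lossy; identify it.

Decomposition 1: common = {P4}, closure = {P2, P3, P4, P5, P6, P7} → lossless.
Decomposition 2: common = {P2, P3, P4}, closure = {P2, P3, P4, P5, P6, P7} → lossless.
Decomposition 3: common = {P6}, closure = {P2, P3, P5, P6, P7} → lossy.

Decomposition 3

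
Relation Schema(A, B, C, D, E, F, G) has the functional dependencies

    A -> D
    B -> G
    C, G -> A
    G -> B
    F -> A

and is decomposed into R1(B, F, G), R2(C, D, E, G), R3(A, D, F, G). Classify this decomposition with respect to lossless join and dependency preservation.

Lossless test (chase): Rows 1 and 2 agree on G; apply G→B and equate their B entries. Rows 1 and 3 agree on G; apply G→B and equate their B entries. Rows 1 and 3 agree on F; apply F→A and equate their A entries. Rows 1 and 3 agree on A; apply A→D and equate their D entries. No row becomes fully distinguished — the join is lossy.
Dependency preservation: the restricted closure of {C, G} across the fragments never reaches {A}, so C, G → A cannot be enforced without a join — not preserved.

lossy and not dependency-preserving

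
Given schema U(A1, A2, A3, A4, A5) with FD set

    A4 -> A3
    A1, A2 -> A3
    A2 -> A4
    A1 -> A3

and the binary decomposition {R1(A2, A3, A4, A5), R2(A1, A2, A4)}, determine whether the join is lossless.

No

Common attributes: R1 ∩ R2 = {A2, A4}.
Closure of {A2, A4}: A4 → A3 applies, adding A3. So (A2, A4)⁺ = {A2, A3, A4}.
The closure contains neither all of R1 = {A2, A3, A4, A5} nor all of R2 = {A1, A2, A4}, so the common attributes are not a superkey of either fragment. The join is lossy.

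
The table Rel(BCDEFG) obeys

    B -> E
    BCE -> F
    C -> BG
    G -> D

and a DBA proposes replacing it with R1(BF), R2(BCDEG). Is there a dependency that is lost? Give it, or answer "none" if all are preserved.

BCE -> F

Check BCE → F: no single fragment contains all of {BCEF}, and the restricted closure of {BCE} across the fragments never reaches {F}.
B → E is preserved.
C → BG is preserved.
G → D is preserved.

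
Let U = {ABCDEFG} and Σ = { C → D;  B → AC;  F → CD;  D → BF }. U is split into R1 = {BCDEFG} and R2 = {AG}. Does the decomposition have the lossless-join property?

No

Common attributes: R1 ∩ R2 = {G}.
No dependency enlarges {G}, so (G)⁺ = {G}.
The closure contains neither all of R1 = {BCDEFG} nor all of R2 = {AG}, so the common attributes are not a superkey of either fragment. The join is lossy.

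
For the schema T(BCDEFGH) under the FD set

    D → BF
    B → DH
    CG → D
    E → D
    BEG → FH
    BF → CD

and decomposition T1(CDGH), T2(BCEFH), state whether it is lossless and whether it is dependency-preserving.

lossy and not dependency-preserving

Lossless test: (CH)⁺ = {CH}, which is a superkey of neither fragment — lossy.
Dependency preservation: the restricted closure of {D} across the fragments never reaches {BF}, so D → BF cannot be enforced without a join — not preserved.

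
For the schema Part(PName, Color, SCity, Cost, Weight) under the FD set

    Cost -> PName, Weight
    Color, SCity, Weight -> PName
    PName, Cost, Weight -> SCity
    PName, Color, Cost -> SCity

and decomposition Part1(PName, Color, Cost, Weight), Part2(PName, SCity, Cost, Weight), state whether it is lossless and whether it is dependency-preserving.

Lossless test: (PName, Cost, Weight)⁺ = {PName, SCity, Cost, Weight}, which contains all of one fragment — lossless.
Dependency preservation: the restricted closure of {Color, SCity, Weight} across the fragments never reaches {PName}, so Color, SCity, Weight → PName cannot be enforced without a join — not preserved.

lossless but not dependency-preserving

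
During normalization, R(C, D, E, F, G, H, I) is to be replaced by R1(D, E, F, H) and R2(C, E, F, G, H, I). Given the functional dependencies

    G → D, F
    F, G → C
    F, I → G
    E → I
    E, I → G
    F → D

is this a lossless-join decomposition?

Common attributes: R1 ∩ R2 = {E, F, H}.
Closure of {E, F, H}: E → I applies, adding I; E, I → G applies, adding G; F → D applies, adding D; F, G → C applies, adding C. So (E, F, H)⁺ = {C, D, E, F, G, H, I}.
This closure contains every attribute of R1, so R1 ∩ R2 → R1. The join is lossless.

Yes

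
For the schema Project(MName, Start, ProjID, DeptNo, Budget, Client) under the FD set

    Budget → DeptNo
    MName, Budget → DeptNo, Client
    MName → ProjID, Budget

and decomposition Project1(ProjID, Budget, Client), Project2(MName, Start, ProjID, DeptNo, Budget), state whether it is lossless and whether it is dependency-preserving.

Lossless test: (ProjID, Budget)⁺ = {ProjID, DeptNo, Budget}, which is a superkey of neither fragment — lossy.
Dependency preservation: the restricted closure of {MName, Budget} across the fragments never reaches {DeptNo, Client}, so MName, Budget → DeptNo, Client cannot be enforced without a join — not preserved.

lossy and not dependency-preserving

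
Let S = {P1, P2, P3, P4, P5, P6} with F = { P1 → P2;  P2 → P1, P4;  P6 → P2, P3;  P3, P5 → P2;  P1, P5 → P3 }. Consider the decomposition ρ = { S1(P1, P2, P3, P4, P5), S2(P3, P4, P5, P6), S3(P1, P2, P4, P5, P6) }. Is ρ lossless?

Yes

Chase test. Columns are P1, P2, P3, P4, P5, P6; row i has aⱼ where attribute j ∈ Si, else bᵢⱼ.
Initial tableau (one row per fragment):
  row 1: a1 a2 a3 a4 a5 b16
  row 2: b21 b22 a3 a4 a5 a6
  row 3: a1 a2 b33 a4 a5 a6
Rows 2 and 3 agree on P6; apply P6→P2, P3 and equate their P2, P3 entries.
Rows 1 and 2 agree on P2; apply P2→P1, P4 and equate their P1, P4 entries.
Row 2 is now all distinguished symbols — the join is lossless.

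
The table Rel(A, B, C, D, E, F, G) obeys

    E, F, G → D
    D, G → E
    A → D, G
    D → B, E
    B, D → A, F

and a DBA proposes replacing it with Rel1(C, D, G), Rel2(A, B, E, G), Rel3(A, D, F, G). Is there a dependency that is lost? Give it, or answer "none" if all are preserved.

Check E, F, G → D: no single fragment contains all of {D, E, F, G}, and the restricted closure of {E, F, G} across the fragments never reaches {D}.
D, G → E is preserved.
A → D, G is preserved.
D → B, E is preserved.
B, D → A, F is preserved.

E, F, G → D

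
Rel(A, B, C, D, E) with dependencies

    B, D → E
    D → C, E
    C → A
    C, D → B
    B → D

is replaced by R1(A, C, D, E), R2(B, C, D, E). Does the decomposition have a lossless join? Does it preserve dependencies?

Lossless test: (C, D, E)⁺ = {A, B, C, D, E}, which contains all of one fragment — lossless.
Dependency preservation: every FD's attributes lie within a single fragment, so each can be enforced locally — preserved.

lossless and dependency-preserving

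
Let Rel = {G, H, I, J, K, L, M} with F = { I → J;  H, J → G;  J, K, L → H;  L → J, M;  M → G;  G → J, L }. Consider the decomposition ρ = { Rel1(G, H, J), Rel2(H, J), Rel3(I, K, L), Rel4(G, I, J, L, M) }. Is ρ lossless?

No

Chase test. Columns are G, H, I, J, K, L, M; row i has aⱼ where attribute j ∈ Reli, else bᵢⱼ.
Initial tableau (one row per fragment):
  row 1: a1 a2 b13 a4 b15 b16 b17
  row 2: b21 a2 b23 a4 b25 b26 b27
  row 3: b31 b32 a3 b34 a5 a6 b37
  row 4: a1 b42 a3 a4 b45 a6 a7
Rows 3 and 4 agree on I; apply I→J and equate their J entries.
Rows 1 and 2 agree on H, J; apply H, J→G and equate their G entries.
Rows 3 and 4 agree on L; apply L→J, M and equate their J, M entries.
Rows 3 and 4 agree on M; apply M→G and equate their G entries.
Rows 1 and 2 agree on G; apply G→J, L and equate their J, L entries.
Rows 1 and 3 agree on G; apply G→J, L and equate their J, L entries.
Rows 1 and 2 agree on L; apply L→J, M and equate their J, M entries.
Rows 1 and 3 agree on L; apply L→J, M and equate their J, M entries.
No row becomes fully distinguished — the join is lossy.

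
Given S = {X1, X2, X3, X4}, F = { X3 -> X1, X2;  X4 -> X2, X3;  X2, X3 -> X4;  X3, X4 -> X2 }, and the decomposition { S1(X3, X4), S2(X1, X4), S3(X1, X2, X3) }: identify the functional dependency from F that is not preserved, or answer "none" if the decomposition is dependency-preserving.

X3 → X1, X2 lies within S3.
X4 → X2, X3: restricted closure across fragments reaches X2, X3.
X2, X3 → X4: restricted closure across fragments reaches X4.
X3, X4 → X2: restricted closure across fragments reaches X2.
Every dependency is enforceable on the fragments, so the decomposition is dependency-preserving.

none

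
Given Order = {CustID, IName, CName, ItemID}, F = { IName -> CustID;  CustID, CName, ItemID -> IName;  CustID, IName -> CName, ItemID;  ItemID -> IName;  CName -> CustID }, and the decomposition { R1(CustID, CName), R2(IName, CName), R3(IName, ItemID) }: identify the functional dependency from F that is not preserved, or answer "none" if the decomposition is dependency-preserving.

none

IName → CustID: restricted closure across fragments reaches CustID.
CustID, CName, ItemID → IName: restricted closure across fragments reaches IName.
CustID, IName → CName, ItemID: restricted closure across fragments reaches CName, ItemID.
ItemID → IName lies within R3.
CName → CustID lies within R1.
Every dependency is enforceable on the fragments, so the decomposition is dependency-preserving.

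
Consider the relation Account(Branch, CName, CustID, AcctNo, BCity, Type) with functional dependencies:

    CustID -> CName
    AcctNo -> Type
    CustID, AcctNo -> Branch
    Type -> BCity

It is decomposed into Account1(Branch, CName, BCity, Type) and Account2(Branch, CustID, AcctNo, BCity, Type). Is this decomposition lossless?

Common attributes: Account1 ∩ Account2 = {Branch, BCity, Type}.
No dependency enlarges {Branch, BCity, Type}, so (Branch, BCity, Type)⁺ = {Branch, BCity, Type}.
The closure contains neither all of Account1 = {Branch, CName, BCity, Type} nor all of Account2 = {Branch, CustID, AcctNo, BCity, Type}, so the common attributes are not a superkey of either fragment. The join is lossy.

No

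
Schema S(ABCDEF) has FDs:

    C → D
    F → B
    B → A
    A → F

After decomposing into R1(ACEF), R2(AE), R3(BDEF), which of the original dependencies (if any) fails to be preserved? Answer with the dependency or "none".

C → D

Check C → D: no single fragment contains all of {CD}, and the restricted closure of {C} across the fragments never reaches {D}.
F → B is preserved.
B → A is preserved.
A → F is preserved.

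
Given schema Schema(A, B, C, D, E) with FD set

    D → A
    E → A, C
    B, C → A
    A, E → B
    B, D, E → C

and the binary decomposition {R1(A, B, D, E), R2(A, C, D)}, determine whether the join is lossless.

No

Common attributes: R1 ∩ R2 = {A, D}.
No dependency enlarges {A, D}, so (A, D)⁺ = {A, D}.
The closure contains neither all of R1 = {A, B, D, E} nor all of R2 = {A, C, D}, so the common attributes are not a superkey of either fragment. The join is lossy.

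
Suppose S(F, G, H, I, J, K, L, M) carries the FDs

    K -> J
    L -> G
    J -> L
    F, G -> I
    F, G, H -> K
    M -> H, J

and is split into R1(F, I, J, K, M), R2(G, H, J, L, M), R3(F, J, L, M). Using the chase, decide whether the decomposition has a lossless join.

Yes

Chase test. Columns are F, G, H, I, J, K, L, M; row i has aⱼ where attribute j ∈ Ri, else bᵢⱼ.
Initial tableau (one row per fragment):
  row 1: a1 b12 b13 a4 a5 a6 b17 a8
  row 2: b21 a2 a3 b24 a5 b26 a7 a8
  row 3: a1 b32 b33 b34 a5 b36 a7 a8
Rows 2 and 3 agree on L; apply L→G and equate their G entries.
Rows 1 and 2 agree on J; apply J→L and equate their L entries.
Rows 1 and 2 agree on M; apply M→H, J and equate their H, J entries.
Rows 1 and 3 agree on M; apply M→H, J and equate their H, J entries.
Rows 1 and 2 agree on L; apply L→G and equate their G entries.
Rows 1 and 3 agree on F, G; apply F, G→I and equate their I entries.
Rows 1 and 3 agree on F, G, H; apply F, G, H→K and equate their K entries.
Row 1 is now all distinguished symbols — the join is lossless.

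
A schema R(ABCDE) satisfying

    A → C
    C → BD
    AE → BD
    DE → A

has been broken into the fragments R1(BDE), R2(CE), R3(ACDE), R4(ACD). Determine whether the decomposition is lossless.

Yes

Chase test. Columns are ABCDE; row i has aⱼ where attribute j ∈ Ri, else bᵢⱼ.
Initial tableau (one row per fragment):
  row 1: b11 a2 b13 a4 a5
  row 2: b21 b22 a3 b24 a5
  row 3: a1 b32 a3 a4 a5
  row 4: a1 b42 a3 a4 b45
Rows 2 and 3 agree on C; apply C→BD and equate their BD entries.
Rows 2 and 4 agree on C; apply C→BD and equate their BD entries.
Rows 1 and 2 agree on DE; apply DE→A and equate their A entries.
Rows 1 and 3 agree on DE; apply DE→A and equate their A entries.
Rows 1 and 2 agree on A; apply A→C and equate their C entries.
Rows 1 and 2 agree on C; apply C→BD and equate their BD entries.
Row 1 is now all distinguished symbols — the join is lossless.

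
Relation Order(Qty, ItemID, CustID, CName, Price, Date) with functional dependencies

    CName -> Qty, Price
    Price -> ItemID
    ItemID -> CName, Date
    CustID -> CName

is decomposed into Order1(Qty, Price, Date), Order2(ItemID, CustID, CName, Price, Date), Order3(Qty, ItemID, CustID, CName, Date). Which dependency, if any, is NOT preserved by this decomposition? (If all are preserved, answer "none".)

CName → Qty, Price: restricted closure across fragments reaches Qty, Price.
Price → ItemID lies within Order2.
ItemID → CName, Date lies within Order2.
CustID → CName lies within Order2.
Every dependency is enforceable on the fragments, so the decomposition is dependency-preserving.

none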